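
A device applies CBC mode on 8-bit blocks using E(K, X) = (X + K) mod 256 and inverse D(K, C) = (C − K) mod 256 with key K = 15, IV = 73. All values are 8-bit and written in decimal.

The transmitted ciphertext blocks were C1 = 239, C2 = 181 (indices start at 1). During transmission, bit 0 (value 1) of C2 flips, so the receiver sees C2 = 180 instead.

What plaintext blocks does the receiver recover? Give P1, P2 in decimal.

CBC decryption: P_i = D(K, C_i) ⊕ C_{i−1}, with C_{0} = IV.
Only C2 changed, to 180. In CBC, a change in C_i garbles P_i and flips the same bit in P_{i+1}. Decrypting the received ciphertext:
P1: D(K, 239) = 224; 224 ⊕ 73 = 169.
P2: D(K, 180) = 165; 165 ⊕ 239 = 74.
Blocks that differ from the original plaintext: P2.

P1 = 169, P2 = 74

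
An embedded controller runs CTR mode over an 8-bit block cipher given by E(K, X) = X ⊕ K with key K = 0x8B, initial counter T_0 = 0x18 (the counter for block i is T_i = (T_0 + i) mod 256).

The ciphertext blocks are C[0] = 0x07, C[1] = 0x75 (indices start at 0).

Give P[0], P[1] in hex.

CTR decryption: S_i = E(K, T_i) where T_i is the counter for block i; P_i = C_i ⊕ S_i.
P[0]: T = 0x18, S = E(K, T) = 0x93; 0x07 ⊕ 0x93 = 0x94.
P[1]: T = 0x19, S = E(K, T) = 0x92; 0x75 ⊕ 0x92 = 0xE7.

P[0] = 0x94, P[1] = 0xE7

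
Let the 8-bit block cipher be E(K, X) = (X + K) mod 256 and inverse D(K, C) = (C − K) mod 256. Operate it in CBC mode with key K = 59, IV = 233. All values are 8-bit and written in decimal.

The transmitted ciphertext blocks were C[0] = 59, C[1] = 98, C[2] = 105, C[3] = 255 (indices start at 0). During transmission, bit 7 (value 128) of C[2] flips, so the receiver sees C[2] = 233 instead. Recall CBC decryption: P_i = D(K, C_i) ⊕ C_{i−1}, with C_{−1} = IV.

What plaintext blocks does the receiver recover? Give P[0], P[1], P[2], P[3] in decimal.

Only C[2] changed, to 233. In CBC, a change in C_i garbles P_i and flips the same bit in P_{i+1}. Decrypting the received ciphertext:
P[0]: D(K, 59) = 0; 0 ⊕ 233 = 233.
P[1]: D(K, 98) = 39; 39 ⊕ 59 = 28.
P[2]: D(K, 233) = 174; 174 ⊕ 98 = 204.
P[3]: D(K, 255) = 196; 196 ⊕ 233 = 45.
Blocks that differ from the original plaintext: P[2], P[3].

P[0] = 233, P[1] = 28, P[2] = 204, P[3] = 45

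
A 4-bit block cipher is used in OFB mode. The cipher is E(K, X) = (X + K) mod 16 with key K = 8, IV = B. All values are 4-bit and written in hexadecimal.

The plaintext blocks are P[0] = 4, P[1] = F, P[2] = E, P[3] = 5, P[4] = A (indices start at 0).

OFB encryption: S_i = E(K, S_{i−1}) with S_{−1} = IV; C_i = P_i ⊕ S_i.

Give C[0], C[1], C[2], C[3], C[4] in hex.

C[0]: S = E(K, B) = 3; 4 ⊕ 3 = 7.
C[1]: S = E(K, 3) = B; F ⊕ B = 4.
C[2]: S = E(K, B) = 3; E ⊕ 3 = D.
C[3]: S = E(K, 3) = B; 5 ⊕ B = E.
C[4]: S = E(K, B) = 3; A ⊕ 3 = 9.

C[0] = 7, C[1] = 4, C[2] = D, C[3] = E, C[4] = 9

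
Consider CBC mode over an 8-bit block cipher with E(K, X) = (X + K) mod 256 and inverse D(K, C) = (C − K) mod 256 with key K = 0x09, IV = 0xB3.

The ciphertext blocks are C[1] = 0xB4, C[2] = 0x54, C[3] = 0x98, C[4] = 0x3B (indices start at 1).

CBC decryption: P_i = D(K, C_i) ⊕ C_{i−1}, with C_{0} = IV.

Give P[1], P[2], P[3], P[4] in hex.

P[1] = 0x18, P[2] = 0xFF, P[3] = 0xDB, P[4] = 0xAA

P[1]: D(K, 0xB4) = 0xAB; 0xAB ⊕ 0xB3 = 0x18.
P[2]: D(K, 0x54) = 0x4B; 0x4B ⊕ 0xB4 = 0xFF.
P[3]: D(K, 0x98) = 0x8F; 0x8F ⊕ 0x54 = 0xDB.
P[4]: D(K, 0x3B) = 0x32; 0x32 ⊕ 0x98 = 0xAA.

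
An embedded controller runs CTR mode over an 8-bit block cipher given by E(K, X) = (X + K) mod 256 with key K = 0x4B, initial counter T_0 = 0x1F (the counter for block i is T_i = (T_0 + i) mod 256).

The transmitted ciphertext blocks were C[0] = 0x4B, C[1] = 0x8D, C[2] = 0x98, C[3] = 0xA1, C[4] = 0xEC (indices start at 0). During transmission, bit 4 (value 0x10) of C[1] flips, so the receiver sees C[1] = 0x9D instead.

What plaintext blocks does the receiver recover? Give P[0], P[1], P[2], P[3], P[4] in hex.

CTR decryption: S_i = E(K, T_i) where T_i is the counter for block i; P_i = C_i ⊕ S_i.
Only C[1] changed, to 0x9D. In CTR, a change in C_i flips the same bit in P_i only; the keystream is unaffected. Decrypting the received ciphertext:
P[0]: T = 0x1F, S = E(K, T) = 0x6A; 0x4B ⊕ 0x6A = 0x21.
P[1]: T = 0x20, S = E(K, T) = 0x6B; 0x9D ⊕ 0x6B = 0xF6.
P[2]: T = 0x21, S = E(K, T) = 0x6C; 0x98 ⊕ 0x6C = 0xF4.
P[3]: T = 0x22, S = E(K, T) = 0x6D; 0xA1 ⊕ 0x6D = 0xCC.
P[4]: T = 0x23, S = E(K, T) = 0x6E; 0xEC ⊕ 0x6E = 0x82.
Blocks that differ from the original plaintext: P[1].

P[0] = 0x21, P[1] = 0xF6, P[2] = 0xF4, P[3] = 0xCC, P[4] = 0x82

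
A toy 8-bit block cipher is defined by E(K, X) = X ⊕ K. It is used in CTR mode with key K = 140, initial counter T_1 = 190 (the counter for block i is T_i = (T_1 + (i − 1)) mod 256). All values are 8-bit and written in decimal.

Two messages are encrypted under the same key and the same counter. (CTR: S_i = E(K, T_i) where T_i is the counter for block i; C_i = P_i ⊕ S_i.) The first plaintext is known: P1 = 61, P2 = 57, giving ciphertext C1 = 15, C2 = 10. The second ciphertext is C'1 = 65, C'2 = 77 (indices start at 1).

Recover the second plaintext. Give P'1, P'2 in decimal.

In CTR with a reused counter, both messages share the same keystream S_i, so C_i ⊕ C'_i = P_i ⊕ P'_i and thus P'_i = P_i ⊕ C_i ⊕ C'_i.
P'1: 61 ⊕ 15 ⊕ 65 = 115.
P'2: 57 ⊕ 10 ⊕ 77 = 126.

P'1 = 115, P'2 = 126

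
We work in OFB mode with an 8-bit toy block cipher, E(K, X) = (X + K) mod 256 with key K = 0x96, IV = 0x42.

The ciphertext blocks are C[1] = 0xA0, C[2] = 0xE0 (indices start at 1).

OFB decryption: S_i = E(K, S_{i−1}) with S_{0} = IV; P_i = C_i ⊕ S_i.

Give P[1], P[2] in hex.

P[1] = 0x78, P[2] = 0x8E

P[1]: S = E(K, 0x42) = 0xD8; 0xA0 ⊕ 0xD8 = 0x78.
P[2]: S = E(K, 0xD8) = 0x6E; 0xE0 ⊕ 0x6E = 0x8E.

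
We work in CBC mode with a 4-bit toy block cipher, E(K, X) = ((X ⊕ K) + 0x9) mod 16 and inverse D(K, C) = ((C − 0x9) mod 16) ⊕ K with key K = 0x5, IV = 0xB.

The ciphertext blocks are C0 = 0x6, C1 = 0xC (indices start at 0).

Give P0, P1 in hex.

CBC decryption: P_i = D(K, C_i) ⊕ C_{i−1}, with C_{−1} = IV.
P0: D(K, 0x6) = 0x8; 0x8 ⊕ 0xB = 0x3.
P1: D(K, 0xC) = 0x6; 0x6 ⊕ 0x6 = 0x0.

P0 = 0x3, P1 = 0x0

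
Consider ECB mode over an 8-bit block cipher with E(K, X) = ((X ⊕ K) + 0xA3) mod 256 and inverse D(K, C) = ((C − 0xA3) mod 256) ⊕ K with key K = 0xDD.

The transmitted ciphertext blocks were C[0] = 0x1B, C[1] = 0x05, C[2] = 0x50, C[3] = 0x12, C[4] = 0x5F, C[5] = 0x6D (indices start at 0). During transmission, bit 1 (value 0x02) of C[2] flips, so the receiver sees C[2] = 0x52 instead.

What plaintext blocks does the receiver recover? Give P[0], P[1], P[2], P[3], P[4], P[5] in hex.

ECB decryption: P_i = D(K, C_i).
Only C[2] changed, to 0x52. In ECB, a change in C_i affects only P_i. Decrypting the received ciphertext:
P[0]: D(K, 0x1B) = 0xA5.
P[1]: D(K, 0x05) = 0xBF.
P[2]: D(K, 0x52) = 0x72.
P[3]: D(K, 0x12) = 0xB2.
P[4]: D(K, 0x5F) = 0x61.
P[5]: D(K, 0x6D) = 0x17.
Blocks that differ from the original plaintext: P[2].

P[0] = 0xA5, P[1] = 0xBF, P[2] = 0x72, P[3] = 0xB2, P[4] = 0x61, P[5] = 0x17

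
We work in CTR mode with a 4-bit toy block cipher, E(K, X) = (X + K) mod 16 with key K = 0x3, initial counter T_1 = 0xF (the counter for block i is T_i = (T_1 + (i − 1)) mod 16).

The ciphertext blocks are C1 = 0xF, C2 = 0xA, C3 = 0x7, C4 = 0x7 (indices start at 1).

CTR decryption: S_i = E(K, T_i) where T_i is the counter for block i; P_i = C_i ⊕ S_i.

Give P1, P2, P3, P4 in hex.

P1 = 0xD, P2 = 0x9, P3 = 0x3, P4 = 0x2

P1: T = 0xF, S = E(K, T) = 0x2; 0xF ⊕ 0x2 = 0xD.
P2: T = 0x0, S = E(K, T) = 0x3; 0xA ⊕ 0x3 = 0x9.
P3: T = 0x1, S = E(K, T) = 0x4; 0x7 ⊕ 0x4 = 0x3.
P4: T = 0x2, S = E(K, T) = 0x5; 0x7 ⊕ 0x5 = 0x2.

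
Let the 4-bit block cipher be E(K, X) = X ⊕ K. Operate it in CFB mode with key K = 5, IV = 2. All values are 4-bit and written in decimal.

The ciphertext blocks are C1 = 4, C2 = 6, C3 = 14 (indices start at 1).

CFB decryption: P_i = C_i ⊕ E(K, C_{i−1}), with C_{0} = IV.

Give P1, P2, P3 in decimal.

P1: E(K, 2) = 7; 4 ⊕ 7 = 3.
P2: E(K, 4) = 1; 6 ⊕ 1 = 7.
P3: E(K, 6) = 3; 14 ⊕ 3 = 13.

P1 = 3, P2 = 7, P3 = 13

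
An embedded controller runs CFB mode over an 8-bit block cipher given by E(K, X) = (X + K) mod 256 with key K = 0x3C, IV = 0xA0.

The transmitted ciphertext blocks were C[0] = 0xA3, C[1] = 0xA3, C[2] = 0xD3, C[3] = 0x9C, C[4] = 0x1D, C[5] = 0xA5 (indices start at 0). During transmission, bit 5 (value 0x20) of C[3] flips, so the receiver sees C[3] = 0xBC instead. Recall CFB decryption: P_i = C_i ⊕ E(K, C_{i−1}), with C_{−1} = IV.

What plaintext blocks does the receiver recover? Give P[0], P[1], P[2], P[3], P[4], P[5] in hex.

P[0] = 0x7F, P[1] = 0x7C, P[2] = 0x0C, P[3] = 0xB3, P[4] = 0xE5, P[5] = 0xFC

Only C[3] changed, to 0xBC. In CFB, a change in C_i flips the same bit in P_i and garbles P_{i+1}. Decrypting the received ciphertext:
P[0]: E(K, 0xA0) = 0xDC; 0xA3 ⊕ 0xDC = 0x7F.
P[1]: E(K, 0xA3) = 0xDF; 0xA3 ⊕ 0xDF = 0x7C.
P[2]: E(K, 0xA3) = 0xDF; 0xD3 ⊕ 0xDF = 0x0C.
P[3]: E(K, 0xD3) = 0x0F; 0xBC ⊕ 0x0F = 0xB3.
P[4]: E(K, 0xBC) = 0xF8; 0x1D ⊕ 0xF8 = 0xE5.
P[5]: E(K, 0x1D) = 0x59; 0xA5 ⊕ 0x59 = 0xFC.
Blocks that differ from the original plaintext: P[3], P[4].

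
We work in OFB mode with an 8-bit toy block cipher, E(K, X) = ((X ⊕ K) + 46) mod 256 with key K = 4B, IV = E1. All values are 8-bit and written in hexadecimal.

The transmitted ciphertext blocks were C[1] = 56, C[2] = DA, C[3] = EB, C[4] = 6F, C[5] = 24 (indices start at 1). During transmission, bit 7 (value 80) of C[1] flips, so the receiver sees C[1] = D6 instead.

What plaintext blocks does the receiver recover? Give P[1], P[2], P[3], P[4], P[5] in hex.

OFB decryption: S_i = E(K, S_{i−1}) with S_{0} = IV; P_i = C_i ⊕ S_i.
Only C[1] changed, to D6. In OFB, a change in C_i flips the same bit in P_i only; the keystream is unaffected. Decrypting the received ciphertext:
P[1]: S = E(K, E1) = F0; D6 ⊕ F0 = 26.
P[2]: S = E(K, F0) = 01; DA ⊕ 01 = DB.
P[3]: S = E(K, 01) = 90; EB ⊕ 90 = 7B.
P[4]: S = E(K, 90) = 21; 6F ⊕ 21 = 4E.
P[5]: S = E(K, 21) = B0; 24 ⊕ B0 = 94.
Blocks that differ from the original plaintext: P[1].

P[1] = 26, P[2] = DB, P[3] = 7B, P[4] = 4E, P[5] = 94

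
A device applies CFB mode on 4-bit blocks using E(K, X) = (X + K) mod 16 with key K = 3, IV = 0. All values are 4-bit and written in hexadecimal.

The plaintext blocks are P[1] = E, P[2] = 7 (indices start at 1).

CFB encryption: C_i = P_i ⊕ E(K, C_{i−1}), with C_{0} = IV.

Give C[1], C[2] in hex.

C[1] = D, C[2] = 7

C[1]: E(K, 0) = 3; E ⊕ 3 = D.
C[2]: E(K, D) = 0; 7 ⊕ 0 = 7.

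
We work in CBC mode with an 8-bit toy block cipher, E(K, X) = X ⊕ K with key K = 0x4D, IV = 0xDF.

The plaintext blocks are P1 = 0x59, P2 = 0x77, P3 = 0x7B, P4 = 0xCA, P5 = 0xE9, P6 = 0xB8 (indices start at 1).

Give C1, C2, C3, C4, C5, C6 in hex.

CBC encryption: C_i = E(K, P_i ⊕ C_{i−1}), with C_{0} = IV.
C1: P1 ⊕ 0xDF = 0x86; E(K, 0x86) = 0xCB.
C2: P2 ⊕ 0xCB = 0xBC; E(K, 0xBC) = 0xF1.
C3: P3 ⊕ 0xF1 = 0x8A; E(K, 0x8A) = 0xC7.
C4: P4 ⊕ 0xC7 = 0x0D; E(K, 0x0D) = 0x40.
C5: P5 ⊕ 0x40 = 0xA9; E(K, 0xA9) = 0xE4.
C6: P6 ⊕ 0xE4 = 0x5C; E(K, 0x5C) = 0x11.

C1 = 0xCB, C2 = 0xF1, C3 = 0xC7, C4 = 0x40, C5 = 0xE4, C6 = 0x11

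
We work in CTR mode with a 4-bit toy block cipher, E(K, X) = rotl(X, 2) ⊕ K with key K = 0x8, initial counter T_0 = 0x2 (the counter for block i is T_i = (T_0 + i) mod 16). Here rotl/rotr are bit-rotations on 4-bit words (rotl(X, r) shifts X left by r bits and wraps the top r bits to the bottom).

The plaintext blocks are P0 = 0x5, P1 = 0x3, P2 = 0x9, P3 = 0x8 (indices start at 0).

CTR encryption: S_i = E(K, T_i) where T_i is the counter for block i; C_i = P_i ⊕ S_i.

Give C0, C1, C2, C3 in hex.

C0 = 0x5, C1 = 0x7, C2 = 0x0, C3 = 0x5

C0: T = 0x2, S = E(K, T) = 0x0; 0x5 ⊕ 0x0 = 0x5.
C1: T = 0x3, S = E(K, T) = 0x4; 0x3 ⊕ 0x4 = 0x7.
C2: T = 0x4, S = E(K, T) = 0x9; 0x9 ⊕ 0x9 = 0x0.
C3: T = 0x5, S = E(K, T) = 0xD; 0x8 ⊕ 0xD = 0x5.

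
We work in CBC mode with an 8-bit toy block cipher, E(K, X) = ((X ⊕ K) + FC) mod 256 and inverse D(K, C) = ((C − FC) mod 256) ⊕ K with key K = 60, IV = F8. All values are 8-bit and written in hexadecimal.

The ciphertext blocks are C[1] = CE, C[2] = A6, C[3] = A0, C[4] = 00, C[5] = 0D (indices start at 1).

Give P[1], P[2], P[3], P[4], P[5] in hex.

CBC decryption: P_i = D(K, C_i) ⊕ C_{i−1}, with C_{0} = IV.
P[1]: D(K, CE) = B2; B2 ⊕ F8 = 4A.
P[2]: D(K, A6) = CA; CA ⊕ CE = 04.
P[3]: D(K, A0) = C4; C4 ⊕ A6 = 62.
P[4]: D(K, 00) = 64; 64 ⊕ A0 = C4.
P[5]: D(K, 0D) = 71; 71 ⊕ 00 = 71.

P[1] = 4A, P[2] = 04, P[3] = 62, P[4] = C4, P[5] = 71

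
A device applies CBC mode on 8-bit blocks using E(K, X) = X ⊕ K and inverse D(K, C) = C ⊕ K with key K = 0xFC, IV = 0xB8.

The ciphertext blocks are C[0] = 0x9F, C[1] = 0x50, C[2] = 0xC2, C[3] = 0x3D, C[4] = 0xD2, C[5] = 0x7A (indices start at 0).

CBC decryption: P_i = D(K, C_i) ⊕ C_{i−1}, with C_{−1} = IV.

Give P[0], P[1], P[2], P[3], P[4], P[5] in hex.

P[0] = 0xDB, P[1] = 0x33, P[2] = 0x6E, P[3] = 0x03, P[4] = 0x13, P[5] = 0x54

P[0]: D(K, 0x9F) = 0x63; 0x63 ⊕ 0xB8 = 0xDB.
P[1]: D(K, 0x50) = 0xAC; 0xAC ⊕ 0x9F = 0x33.
P[2]: D(K, 0xC2) = 0x3E; 0x3E ⊕ 0x50 = 0x6E.
P[3]: D(K, 0x3D) = 0xC1; 0xC1 ⊕ 0xC2 = 0x03.
P[4]: D(K, 0xD2) = 0x2E; 0x2E ⊕ 0x3D = 0x13.
P[5]: D(K, 0x7A) = 0x86; 0x86 ⊕ 0xD2 = 0x54.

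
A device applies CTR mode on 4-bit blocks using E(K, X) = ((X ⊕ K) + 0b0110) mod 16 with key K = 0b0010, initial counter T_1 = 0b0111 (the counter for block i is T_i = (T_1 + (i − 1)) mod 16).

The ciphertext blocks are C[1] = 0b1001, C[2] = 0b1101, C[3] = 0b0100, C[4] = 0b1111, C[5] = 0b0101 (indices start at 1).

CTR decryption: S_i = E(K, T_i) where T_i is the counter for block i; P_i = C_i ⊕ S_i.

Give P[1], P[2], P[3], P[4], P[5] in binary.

P[1] = 0b0010, P[2] = 0b1101, P[3] = 0b0101, P[4] = 0b0001, P[5] = 0b1010

P[1]: T = 0b0111, S = E(K, T) = 0b1011; 0b1001 ⊕ 0b1011 = 0b0010.
P[2]: T = 0b1000, S = E(K, T) = 0b0000; 0b1101 ⊕ 0b0000 = 0b1101.
P[3]: T = 0b1001, S = E(K, T) = 0b0001; 0b0100 ⊕ 0b0001 = 0b0101.
P[4]: T = 0b1010, S = E(K, T) = 0b1110; 0b1111 ⊕ 0b1110 = 0b0001.
P[5]: T = 0b1011, S = E(K, T) = 0b1111; 0b0101 ⊕ 0b1111 = 0b1010.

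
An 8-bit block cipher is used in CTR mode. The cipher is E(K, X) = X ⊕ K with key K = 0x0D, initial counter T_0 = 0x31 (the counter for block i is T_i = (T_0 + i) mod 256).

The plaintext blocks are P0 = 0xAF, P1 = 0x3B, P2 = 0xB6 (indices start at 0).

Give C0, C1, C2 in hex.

C0 = 0x93, C1 = 0x04, C2 = 0x88

CTR encryption: S_i = E(K, T_i) where T_i is the counter for block i; C_i = P_i ⊕ S_i.
C0: T = 0x31, S = E(K, T) = 0x3C; 0xAF ⊕ 0x3C = 0x93.
C1: T = 0x32, S = E(K, T) = 0x3F; 0x3B ⊕ 0x3F = 0x04.
C2: T = 0x33, S = E(K, T) = 0x3E; 0xB6 ⊕ 0x3E = 0x88.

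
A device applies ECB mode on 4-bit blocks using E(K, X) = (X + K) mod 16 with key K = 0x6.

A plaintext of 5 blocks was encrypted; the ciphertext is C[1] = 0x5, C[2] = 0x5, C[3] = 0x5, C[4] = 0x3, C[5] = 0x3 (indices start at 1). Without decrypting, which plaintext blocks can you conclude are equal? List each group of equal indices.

P[1] = P[2] = P[3]; P[4] = P[5]

ECB encrypts each block independently with the same key, so equal ciphertext blocks imply equal plaintext blocks.
C[1] = C[2] = C[3] = 0x5, so P[1] = P[2] = P[3].
C[4] = C[5] = 0x3, so P[4] = P[5].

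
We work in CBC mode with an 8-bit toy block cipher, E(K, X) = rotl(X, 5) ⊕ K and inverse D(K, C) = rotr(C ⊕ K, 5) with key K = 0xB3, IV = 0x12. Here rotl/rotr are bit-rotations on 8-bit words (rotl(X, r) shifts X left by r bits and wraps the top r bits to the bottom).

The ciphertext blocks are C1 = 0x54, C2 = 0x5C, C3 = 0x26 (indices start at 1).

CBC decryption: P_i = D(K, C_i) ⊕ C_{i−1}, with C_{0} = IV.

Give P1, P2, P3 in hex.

P1: D(K, 0x54) = 0x3F; 0x3F ⊕ 0x12 = 0x2D.
P2: D(K, 0x5C) = 0x7F; 0x7F ⊕ 0x54 = 0x2B.
P3: D(K, 0x26) = 0xAC; 0xAC ⊕ 0x5C = 0xF0.

P1 = 0x2D, P2 = 0x2B, P3 = 0xF0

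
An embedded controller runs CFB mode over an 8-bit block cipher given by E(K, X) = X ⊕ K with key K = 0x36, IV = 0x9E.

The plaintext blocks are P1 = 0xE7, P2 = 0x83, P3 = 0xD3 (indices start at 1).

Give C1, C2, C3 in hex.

C1 = 0x4F, C2 = 0xFA, C3 = 0x1F

CFB encryption: C_i = P_i ⊕ E(K, C_{i−1}), with C_{0} = IV.
C1: E(K, 0x9E) = 0xA8; 0xE7 ⊕ 0xA8 = 0x4F.
C2: E(K, 0x4F) = 0x79; 0x83 ⊕ 0x79 = 0xFA.
C3: E(K, 0xFA) = 0xCC; 0xD3 ⊕ 0xCC = 0x1F.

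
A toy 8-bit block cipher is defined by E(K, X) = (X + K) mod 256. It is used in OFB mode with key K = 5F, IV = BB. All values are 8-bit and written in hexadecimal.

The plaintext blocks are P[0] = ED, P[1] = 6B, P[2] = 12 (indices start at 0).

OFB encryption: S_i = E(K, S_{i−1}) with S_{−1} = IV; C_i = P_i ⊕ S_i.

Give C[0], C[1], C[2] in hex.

C[0]: S = E(K, BB) = 1A; ED ⊕ 1A = F7.
C[1]: S = E(K, 1A) = 79; 6B ⊕ 79 = 12.
C[2]: S = E(K, 79) = D8; 12 ⊕ D8 = CA.

C[0] = F7, C[1] = 12, C[2] = CA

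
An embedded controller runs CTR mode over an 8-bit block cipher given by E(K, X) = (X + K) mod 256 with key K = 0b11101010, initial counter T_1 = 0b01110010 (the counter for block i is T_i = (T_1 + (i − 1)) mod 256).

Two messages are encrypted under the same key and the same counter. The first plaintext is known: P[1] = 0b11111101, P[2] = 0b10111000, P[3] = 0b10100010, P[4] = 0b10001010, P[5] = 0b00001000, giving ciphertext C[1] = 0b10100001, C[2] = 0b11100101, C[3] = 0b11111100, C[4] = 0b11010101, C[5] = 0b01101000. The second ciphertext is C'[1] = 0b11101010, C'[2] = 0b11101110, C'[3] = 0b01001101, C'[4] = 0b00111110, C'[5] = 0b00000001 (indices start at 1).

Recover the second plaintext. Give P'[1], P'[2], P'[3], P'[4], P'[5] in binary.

In CTR with a reused counter, both messages share the same keystream S_i, so C_i ⊕ C'_i = P_i ⊕ P'_i and thus P'_i = P_i ⊕ C_i ⊕ C'_i.
P'[1]: 0b11111101 ⊕ 0b10100001 ⊕ 0b11101010 = 0b10110110.
P'[2]: 0b10111000 ⊕ 0b11100101 ⊕ 0b11101110 = 0b10110011.
P'[3]: 0b10100010 ⊕ 0b11111100 ⊕ 0b01001101 = 0b00010011.
P'[4]: 0b10001010 ⊕ 0b11010101 ⊕ 0b00111110 = 0b01100001.
P'[5]: 0b00001000 ⊕ 0b01101000 ⊕ 0b00000001 = 0b01100001.

P'[1] = 0b10110110, P'[2] = 0b10110011, P'[3] = 0b00010011, P'[4] = 0b01100001, P'[5] = 0b01100001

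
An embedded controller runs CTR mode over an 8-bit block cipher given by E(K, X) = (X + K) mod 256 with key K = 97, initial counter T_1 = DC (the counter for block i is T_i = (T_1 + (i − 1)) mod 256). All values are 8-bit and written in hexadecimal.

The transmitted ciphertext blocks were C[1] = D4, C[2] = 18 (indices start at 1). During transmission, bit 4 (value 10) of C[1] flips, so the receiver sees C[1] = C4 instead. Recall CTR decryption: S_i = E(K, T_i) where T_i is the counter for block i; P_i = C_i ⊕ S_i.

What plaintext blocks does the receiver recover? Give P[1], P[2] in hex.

P[1] = B7, P[2] = 6C

Only C[1] changed, to C4. In CTR, a change in C_i flips the same bit in P_i only; the keystream is unaffected. Decrypting the received ciphertext:
P[1]: T = DC, S = E(K, T) = 73; C4 ⊕ 73 = B7.
P[2]: T = DD, S = E(K, T) = 74; 18 ⊕ 74 = 6C.
Blocks that differ from the original plaintext: P[1].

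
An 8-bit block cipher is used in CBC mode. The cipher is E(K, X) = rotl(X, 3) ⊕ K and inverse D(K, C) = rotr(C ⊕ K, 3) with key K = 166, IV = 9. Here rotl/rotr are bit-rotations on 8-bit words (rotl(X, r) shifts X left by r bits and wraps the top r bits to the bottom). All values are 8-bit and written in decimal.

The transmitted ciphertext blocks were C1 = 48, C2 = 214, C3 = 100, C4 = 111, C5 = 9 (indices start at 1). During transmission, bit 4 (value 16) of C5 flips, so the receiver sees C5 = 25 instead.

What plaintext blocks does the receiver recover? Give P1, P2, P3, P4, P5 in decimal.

P1 = 219, P2 = 62, P3 = 142, P4 = 93, P5 = 152

CBC decryption: P_i = D(K, C_i) ⊕ C_{i−1}, with C_{0} = IV.
Only C5 changed, to 25. In CBC, a change in C_i garbles P_i and flips the same bit in P_{i+1}. Decrypting the received ciphertext:
P1: D(K, 48) = 210; 210 ⊕ 9 = 219.
P2: D(K, 214) = 14; 14 ⊕ 48 = 62.
P3: D(K, 100) = 88; 88 ⊕ 214 = 142.
P4: D(K, 111) = 57; 57 ⊕ 100 = 93.
P5: D(K, 25) = 247; 247 ⊕ 111 = 152.
Blocks that differ from the original plaintext: P5.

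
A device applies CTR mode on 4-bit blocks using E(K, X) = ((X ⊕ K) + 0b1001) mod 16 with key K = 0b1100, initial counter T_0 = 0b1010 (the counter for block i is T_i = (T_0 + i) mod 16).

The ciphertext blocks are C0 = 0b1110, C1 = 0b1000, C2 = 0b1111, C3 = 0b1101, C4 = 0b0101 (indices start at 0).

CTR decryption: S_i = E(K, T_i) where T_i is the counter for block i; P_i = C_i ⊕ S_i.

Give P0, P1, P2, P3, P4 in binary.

P0 = 0b0001, P1 = 0b1000, P2 = 0b0110, P3 = 0b0111, P4 = 0b1110

P0: T = 0b1010, S = E(K, T) = 0b1111; 0b1110 ⊕ 0b1111 = 0b0001.
P1: T = 0b1011, S = E(K, T) = 0b0000; 0b1000 ⊕ 0b0000 = 0b1000.
P2: T = 0b1100, S = E(K, T) = 0b1001; 0b1111 ⊕ 0b1001 = 0b0110.
P3: T = 0b1101, S = E(K, T) = 0b1010; 0b1101 ⊕ 0b1010 = 0b0111.
P4: T = 0b1110, S = E(K, T) = 0b1011; 0b0101 ⊕ 0b1011 = 0b1110.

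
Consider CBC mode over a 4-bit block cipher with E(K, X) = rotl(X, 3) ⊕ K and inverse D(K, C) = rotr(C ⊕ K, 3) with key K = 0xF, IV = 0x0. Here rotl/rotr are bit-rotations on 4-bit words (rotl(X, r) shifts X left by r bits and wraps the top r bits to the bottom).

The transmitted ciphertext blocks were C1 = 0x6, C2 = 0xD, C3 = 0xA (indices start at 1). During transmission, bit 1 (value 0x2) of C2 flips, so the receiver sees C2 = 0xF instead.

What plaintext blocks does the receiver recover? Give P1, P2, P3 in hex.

CBC decryption: P_i = D(K, C_i) ⊕ C_{i−1}, with C_{0} = IV.
Only C2 changed, to 0xF. In CBC, a change in C_i garbles P_i and flips the same bit in P_{i+1}. Decrypting the received ciphertext:
P1: D(K, 0x6) = 0x3; 0x3 ⊕ 0x0 = 0x3.
P2: D(K, 0xF) = 0x0; 0x0 ⊕ 0x6 = 0x6.
P3: D(K, 0xA) = 0xA; 0xA ⊕ 0xF = 0x5.
Blocks that differ from the original plaintext: P2, P3.

P1 = 0x3, P2 = 0x6, P3 = 0x5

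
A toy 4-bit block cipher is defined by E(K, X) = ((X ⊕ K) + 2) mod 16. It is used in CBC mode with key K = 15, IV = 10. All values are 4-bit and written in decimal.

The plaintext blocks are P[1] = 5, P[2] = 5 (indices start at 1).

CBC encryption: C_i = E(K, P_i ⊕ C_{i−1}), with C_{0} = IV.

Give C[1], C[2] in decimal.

C[1] = 2, C[2] = 10

C[1]: P[1] ⊕ 10 = 15; E(K, 15) = 2.
C[2]: P[2] ⊕ 2 = 7; E(K, 7) = 10.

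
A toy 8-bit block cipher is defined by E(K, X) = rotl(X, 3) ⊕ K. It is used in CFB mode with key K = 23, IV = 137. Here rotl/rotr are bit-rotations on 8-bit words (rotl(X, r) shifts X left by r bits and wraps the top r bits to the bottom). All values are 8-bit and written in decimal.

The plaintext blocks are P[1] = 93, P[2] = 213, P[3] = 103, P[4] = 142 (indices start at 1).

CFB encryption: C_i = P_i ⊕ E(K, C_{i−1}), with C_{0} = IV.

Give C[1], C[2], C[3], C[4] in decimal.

C[1] = 6, C[2] = 242, C[3] = 231, C[4] = 166

C[1]: E(K, 137) = 91; 93 ⊕ 91 = 6.
C[2]: E(K, 6) = 39; 213 ⊕ 39 = 242.
C[3]: E(K, 242) = 128; 103 ⊕ 128 = 231.
C[4]: E(K, 231) = 40; 142 ⊕ 40 = 166.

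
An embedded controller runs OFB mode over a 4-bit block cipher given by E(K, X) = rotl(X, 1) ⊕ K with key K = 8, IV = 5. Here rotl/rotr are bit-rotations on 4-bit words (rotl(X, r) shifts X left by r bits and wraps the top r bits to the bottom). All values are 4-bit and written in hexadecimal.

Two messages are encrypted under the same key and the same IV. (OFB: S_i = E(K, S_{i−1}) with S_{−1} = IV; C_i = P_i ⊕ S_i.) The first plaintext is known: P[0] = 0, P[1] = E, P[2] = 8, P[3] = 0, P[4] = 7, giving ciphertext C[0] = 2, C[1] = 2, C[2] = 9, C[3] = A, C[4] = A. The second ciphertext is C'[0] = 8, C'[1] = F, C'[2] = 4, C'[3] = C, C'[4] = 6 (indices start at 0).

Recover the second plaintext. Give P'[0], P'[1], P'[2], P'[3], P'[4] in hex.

P'[0] = A, P'[1] = 3, P'[2] = 5, P'[3] = 6, P'[4] = B

In OFB with a reused IV, both messages share the same keystream S_i, so C_i ⊕ C'_i = P_i ⊕ P'_i and thus P'_i = P_i ⊕ C_i ⊕ C'_i.
P'[0]: 0 ⊕ 2 ⊕ 8 = A.
P'[1]: E ⊕ 2 ⊕ F = 3.
P'[2]: 8 ⊕ 9 ⊕ 4 = 5.
P'[3]: 0 ⊕ A ⊕ C = 6.
P'[4]: 7 ⊕ A ⊕ 6 = B.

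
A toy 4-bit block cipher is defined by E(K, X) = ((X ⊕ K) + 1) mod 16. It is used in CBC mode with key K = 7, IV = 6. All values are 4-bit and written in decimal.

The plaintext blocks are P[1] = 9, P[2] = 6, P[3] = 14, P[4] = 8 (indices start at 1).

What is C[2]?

C[2] = 9

CBC encryption: C_i = E(K, P_i ⊕ C_{i−1}), with C_{0} = IV.
C[1]: P[1] ⊕ 6 = 15; E(K, 15) = 9.
C[2]: P[2] ⊕ 9 = 15; E(K, 15) = 9.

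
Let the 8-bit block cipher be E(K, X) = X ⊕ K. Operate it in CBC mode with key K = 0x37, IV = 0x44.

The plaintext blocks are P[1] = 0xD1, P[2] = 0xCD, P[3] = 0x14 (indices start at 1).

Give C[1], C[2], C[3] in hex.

C[1] = 0xA2, C[2] = 0x58, C[3] = 0x7B

CBC encryption: C_i = E(K, P_i ⊕ C_{i−1}), with C_{0} = IV.
C[1]: P[1] ⊕ 0x44 = 0x95; E(K, 0x95) = 0xA2.
C[2]: P[2] ⊕ 0xA2 = 0x6F; E(K, 0x6F) = 0x58.
C[3]: P[3] ⊕ 0x58 = 0x4C; E(K, 0x4C) = 0x7B.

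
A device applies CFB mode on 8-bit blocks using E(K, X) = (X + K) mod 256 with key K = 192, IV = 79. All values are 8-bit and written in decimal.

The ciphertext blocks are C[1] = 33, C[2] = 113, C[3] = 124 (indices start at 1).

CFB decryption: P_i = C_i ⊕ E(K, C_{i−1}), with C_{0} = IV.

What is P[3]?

P[3]: E(K, 113) = 49; 124 ⊕ 49 = 77.

P[3] = 77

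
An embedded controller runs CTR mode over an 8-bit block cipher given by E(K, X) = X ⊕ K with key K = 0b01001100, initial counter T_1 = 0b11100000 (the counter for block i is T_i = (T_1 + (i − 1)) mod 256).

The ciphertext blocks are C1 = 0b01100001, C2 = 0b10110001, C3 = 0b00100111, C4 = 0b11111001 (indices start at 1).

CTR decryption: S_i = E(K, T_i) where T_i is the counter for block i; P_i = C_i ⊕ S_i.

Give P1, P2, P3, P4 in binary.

P1 = 0b11001101, P2 = 0b00011100, P3 = 0b10001001, P4 = 0b01010110

P1: T = 0b11100000, S = E(K, T) = 0b10101100; 0b01100001 ⊕ 0b10101100 = 0b11001101.
P2: T = 0b11100001, S = E(K, T) = 0b10101101; 0b10110001 ⊕ 0b10101101 = 0b00011100.
P3: T = 0b11100010, S = E(K, T) = 0b10101110; 0b00100111 ⊕ 0b10101110 = 0b10001001.
P4: T = 0b11100011, S = E(K, T) = 0b10101111; 0b11111001 ⊕ 0b10101111 = 0b01010110.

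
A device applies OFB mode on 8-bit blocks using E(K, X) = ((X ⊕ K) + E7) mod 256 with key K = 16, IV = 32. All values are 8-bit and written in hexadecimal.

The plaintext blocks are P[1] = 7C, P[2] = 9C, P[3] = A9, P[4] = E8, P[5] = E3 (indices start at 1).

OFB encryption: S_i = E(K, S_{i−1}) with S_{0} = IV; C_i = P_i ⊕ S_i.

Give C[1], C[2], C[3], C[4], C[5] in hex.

C[1]: S = E(K, 32) = 0B; 7C ⊕ 0B = 77.
C[2]: S = E(K, 0B) = 04; 9C ⊕ 04 = 98.
C[3]: S = E(K, 04) = F9; A9 ⊕ F9 = 50.
C[4]: S = E(K, F9) = D6; E8 ⊕ D6 = 3E.
C[5]: S = E(K, D6) = A7; E3 ⊕ A7 = 44.

C[1] = 77, C[2] = 98, C[3] = 50, C[4] = 3E, C[5] = 44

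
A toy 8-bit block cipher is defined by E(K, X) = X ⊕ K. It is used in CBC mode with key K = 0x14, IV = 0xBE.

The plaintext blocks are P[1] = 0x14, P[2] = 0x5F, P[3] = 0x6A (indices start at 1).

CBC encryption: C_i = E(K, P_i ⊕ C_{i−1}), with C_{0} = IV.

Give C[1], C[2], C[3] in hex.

C[1]: P[1] ⊕ 0xBE = 0xAA; E(K, 0xAA) = 0xBE.
C[2]: P[2] ⊕ 0xBE = 0xE1; E(K, 0xE1) = 0xF5.
C[3]: P[3] ⊕ 0xF5 = 0x9F; E(K, 0x9F) = 0x8B.

C[1] = 0xBE, C[2] = 0xF5, C[3] = 0x8B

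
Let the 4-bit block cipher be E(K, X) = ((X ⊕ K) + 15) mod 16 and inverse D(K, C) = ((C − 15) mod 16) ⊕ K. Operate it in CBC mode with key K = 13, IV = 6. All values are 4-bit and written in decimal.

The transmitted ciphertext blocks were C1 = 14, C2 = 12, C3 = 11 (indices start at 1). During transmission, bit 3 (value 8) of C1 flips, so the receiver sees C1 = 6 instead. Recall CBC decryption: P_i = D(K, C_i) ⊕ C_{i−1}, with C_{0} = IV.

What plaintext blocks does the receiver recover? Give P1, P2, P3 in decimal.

Only C1 changed, to 6. In CBC, a change in C_i garbles P_i and flips the same bit in P_{i+1}. Decrypting the received ciphertext:
P1: D(K, 6) = 10; 10 ⊕ 6 = 12.
P2: D(K, 12) = 0; 0 ⊕ 6 = 6.
P3: D(K, 11) = 1; 1 ⊕ 12 = 13.
Blocks that differ from the original plaintext: P1, P2.

P1 = 12, P2 = 6, P3 = 13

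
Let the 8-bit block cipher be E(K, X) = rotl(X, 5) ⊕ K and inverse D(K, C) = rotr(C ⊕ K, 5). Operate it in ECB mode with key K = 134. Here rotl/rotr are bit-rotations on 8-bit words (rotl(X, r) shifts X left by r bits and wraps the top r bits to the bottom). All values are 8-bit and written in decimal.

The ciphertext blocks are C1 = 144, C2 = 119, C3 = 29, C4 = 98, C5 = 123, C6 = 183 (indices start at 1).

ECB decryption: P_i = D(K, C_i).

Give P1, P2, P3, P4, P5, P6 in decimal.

P1: D(K, 144) = 176.
P2: D(K, 119) = 143.
P3: D(K, 29) = 220.
P4: D(K, 98) = 39.
P5: D(K, 123) = 239.
P6: D(K, 183) = 137.

P1 = 176, P2 = 143, P3 = 220, P4 = 39, P5 = 239, P6 = 137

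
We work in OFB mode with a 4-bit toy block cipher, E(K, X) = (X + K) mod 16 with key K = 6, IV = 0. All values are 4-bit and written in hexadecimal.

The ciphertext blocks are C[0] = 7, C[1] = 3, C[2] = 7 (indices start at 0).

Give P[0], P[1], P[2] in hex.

P[0] = 1, P[1] = F, P[2] = 5

OFB decryption: S_i = E(K, S_{i−1}) with S_{−1} = IV; P_i = C_i ⊕ S_i.
P[0]: S = E(K, 0) = 6; 7 ⊕ 6 = 1.
P[1]: S = E(K, 6) = C; 3 ⊕ C = F.
P[2]: S = E(K, C) = 2; 7 ⊕ 2 = 5.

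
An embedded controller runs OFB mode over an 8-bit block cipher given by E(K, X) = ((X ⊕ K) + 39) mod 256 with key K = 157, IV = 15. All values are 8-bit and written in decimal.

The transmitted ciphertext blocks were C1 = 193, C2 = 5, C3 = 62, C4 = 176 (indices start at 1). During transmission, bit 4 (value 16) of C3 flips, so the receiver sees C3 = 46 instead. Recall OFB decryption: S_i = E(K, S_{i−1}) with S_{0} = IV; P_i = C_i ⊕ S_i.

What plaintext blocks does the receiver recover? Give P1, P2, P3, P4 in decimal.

Only C3 changed, to 46. In OFB, a change in C_i flips the same bit in P_i only; the keystream is unaffected. Decrypting the received ciphertext:
P1: S = E(K, 15) = 185; 193 ⊕ 185 = 120.
P2: S = E(K, 185) = 75; 5 ⊕ 75 = 78.
P3: S = E(K, 75) = 253; 46 ⊕ 253 = 211.
P4: S = E(K, 253) = 135; 176 ⊕ 135 = 55.
Blocks that differ from the original plaintext: P3.

P1 = 120, P2 = 78, P3 = 211, P4 = 55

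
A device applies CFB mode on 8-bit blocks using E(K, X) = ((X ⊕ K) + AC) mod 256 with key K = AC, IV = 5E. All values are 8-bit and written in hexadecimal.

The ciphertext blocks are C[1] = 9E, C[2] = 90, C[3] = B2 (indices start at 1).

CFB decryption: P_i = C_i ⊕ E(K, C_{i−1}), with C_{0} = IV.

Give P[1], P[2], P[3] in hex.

P[1]: E(K, 5E) = 9E; 9E ⊕ 9E = 00.
P[2]: E(K, 9E) = DE; 90 ⊕ DE = 4E.
P[3]: E(K, 90) = E8; B2 ⊕ E8 = 5A.

P[1] = 00, P[2] = 4E, P[3] = 5A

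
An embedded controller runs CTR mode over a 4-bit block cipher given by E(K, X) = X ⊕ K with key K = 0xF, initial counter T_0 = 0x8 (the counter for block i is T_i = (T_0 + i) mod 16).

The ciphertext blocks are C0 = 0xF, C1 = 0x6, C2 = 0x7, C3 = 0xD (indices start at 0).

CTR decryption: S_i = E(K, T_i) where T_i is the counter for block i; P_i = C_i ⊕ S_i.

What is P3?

P3: T = 0xB, S = E(K, T) = 0x4; 0xD ⊕ 0x4 = 0x9.

P3 = 0x9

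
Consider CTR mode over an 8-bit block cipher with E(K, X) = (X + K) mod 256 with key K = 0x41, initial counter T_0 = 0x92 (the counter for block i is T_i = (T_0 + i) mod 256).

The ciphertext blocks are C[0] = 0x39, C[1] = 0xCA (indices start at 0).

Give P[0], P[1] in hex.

P[0] = 0xEA, P[1] = 0x1E

CTR decryption: S_i = E(K, T_i) where T_i is the counter for block i; P_i = C_i ⊕ S_i.
P[0]: T = 0x92, S = E(K, T) = 0xD3; 0x39 ⊕ 0xD3 = 0xEA.
P[1]: T = 0x93, S = E(K, T) = 0xD4; 0xCA ⊕ 0xD4 = 0x1E.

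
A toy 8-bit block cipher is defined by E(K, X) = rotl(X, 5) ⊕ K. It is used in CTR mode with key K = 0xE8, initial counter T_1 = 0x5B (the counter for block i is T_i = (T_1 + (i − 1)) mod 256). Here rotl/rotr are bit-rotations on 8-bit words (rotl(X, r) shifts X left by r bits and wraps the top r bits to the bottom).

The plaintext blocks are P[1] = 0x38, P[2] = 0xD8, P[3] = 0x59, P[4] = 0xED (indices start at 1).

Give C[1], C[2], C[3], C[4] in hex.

CTR encryption: S_i = E(K, T_i) where T_i is the counter for block i; C_i = P_i ⊕ S_i.
C[1]: T = 0x5B, S = E(K, T) = 0x83; 0x38 ⊕ 0x83 = 0xBB.
C[2]: T = 0x5C, S = E(K, T) = 0x63; 0xD8 ⊕ 0x63 = 0xBB.
C[3]: T = 0x5D, S = E(K, T) = 0x43; 0x59 ⊕ 0x43 = 0x1A.
C[4]: T = 0x5E, S = E(K, T) = 0x23; 0xED ⊕ 0x23 = 0xCE.

C[1] = 0xBB, C[2] = 0xBB, C[3] = 0x1A, C[4] = 0xCE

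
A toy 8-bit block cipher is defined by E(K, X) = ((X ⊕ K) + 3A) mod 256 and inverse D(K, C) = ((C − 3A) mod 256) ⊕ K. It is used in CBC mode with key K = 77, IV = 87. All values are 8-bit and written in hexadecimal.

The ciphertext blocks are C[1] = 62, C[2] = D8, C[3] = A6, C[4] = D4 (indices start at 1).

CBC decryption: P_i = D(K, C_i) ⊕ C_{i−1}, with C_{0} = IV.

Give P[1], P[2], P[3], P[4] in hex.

P[1]: D(K, 62) = 5F; 5F ⊕ 87 = D8.
P[2]: D(K, D8) = E9; E9 ⊕ 62 = 8B.
P[3]: D(K, A6) = 1B; 1B ⊕ D8 = C3.
P[4]: D(K, D4) = ED; ED ⊕ A6 = 4B.

P[1] = D8, P[2] = 8B, P[3] = C3, P[4] = 4B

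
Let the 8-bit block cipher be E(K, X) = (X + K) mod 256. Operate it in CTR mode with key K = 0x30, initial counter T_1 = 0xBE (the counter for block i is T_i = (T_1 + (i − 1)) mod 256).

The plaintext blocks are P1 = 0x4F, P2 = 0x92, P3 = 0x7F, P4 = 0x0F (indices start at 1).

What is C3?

C3 = 0x8F

CTR encryption: S_i = E(K, T_i) where T_i is the counter for block i; C_i = P_i ⊕ S_i.
C1: T = 0xBE, S = E(K, T) = 0xEE; 0x4F ⊕ 0xEE = 0xA1.
C2: T = 0xBF, S = E(K, T) = 0xEF; 0x92 ⊕ 0xEF = 0x7D.
C3: T = 0xC0, S = E(K, T) = 0xF0; 0x7F ⊕ 0xF0 = 0x8F.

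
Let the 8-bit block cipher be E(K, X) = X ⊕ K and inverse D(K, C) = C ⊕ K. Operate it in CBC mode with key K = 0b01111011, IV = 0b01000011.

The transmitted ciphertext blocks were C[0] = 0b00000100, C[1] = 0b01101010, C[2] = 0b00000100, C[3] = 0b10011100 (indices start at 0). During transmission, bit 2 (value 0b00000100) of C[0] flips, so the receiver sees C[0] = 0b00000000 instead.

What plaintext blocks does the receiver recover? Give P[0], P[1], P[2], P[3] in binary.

CBC decryption: P_i = D(K, C_i) ⊕ C_{i−1}, with C_{−1} = IV.
Only C[0] changed, to 0b00000000. In CBC, a change in C_i garbles P_i and flips the same bit in P_{i+1}. Decrypting the received ciphertext:
P[0]: D(K, 0b00000000) = 0b01111011; 0b01111011 ⊕ 0b01000011 = 0b00111000.
P[1]: D(K, 0b01101010) = 0b00010001; 0b00010001 ⊕ 0b00000000 = 0b00010001.
P[2]: D(K, 0b00000100) = 0b01111111; 0b01111111 ⊕ 0b01101010 = 0b00010101.
P[3]: D(K, 0b10011100) = 0b11100111; 0b11100111 ⊕ 0b00000100 = 0b11100011.
Blocks that differ from the original plaintext: P[0], P[1].

P[0] = 0b00111000, P[1] = 0b00010001, P[2] = 0b00010101, P[3] = 0b11100011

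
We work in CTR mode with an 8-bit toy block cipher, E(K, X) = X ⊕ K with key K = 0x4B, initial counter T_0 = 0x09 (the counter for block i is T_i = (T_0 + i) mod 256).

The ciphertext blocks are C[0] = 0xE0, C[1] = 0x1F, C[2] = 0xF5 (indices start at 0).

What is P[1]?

CTR decryption: S_i = E(K, T_i) where T_i is the counter for block i; P_i = C_i ⊕ S_i.
P[1]: T = 0x0A, S = E(K, T) = 0x41; 0x1F ⊕ 0x41 = 0x5E.

P[1] = 0x5E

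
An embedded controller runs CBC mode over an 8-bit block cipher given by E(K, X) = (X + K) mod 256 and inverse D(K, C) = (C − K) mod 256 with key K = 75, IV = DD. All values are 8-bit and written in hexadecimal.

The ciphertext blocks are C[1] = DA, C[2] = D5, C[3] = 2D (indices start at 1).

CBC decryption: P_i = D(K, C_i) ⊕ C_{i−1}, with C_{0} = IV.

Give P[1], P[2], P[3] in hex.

P[1] = B8, P[2] = BA, P[3] = 6D

P[1]: D(K, DA) = 65; 65 ⊕ DD = B8.
P[2]: D(K, D5) = 60; 60 ⊕ DA = BA.
P[3]: D(K, 2D) = B8; B8 ⊕ D5 = 6D.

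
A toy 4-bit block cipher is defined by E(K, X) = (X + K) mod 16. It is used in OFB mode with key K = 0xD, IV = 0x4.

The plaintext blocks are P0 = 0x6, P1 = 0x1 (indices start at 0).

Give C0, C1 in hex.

C0 = 0x7, C1 = 0xF

OFB encryption: S_i = E(K, S_{i−1}) with S_{−1} = IV; C_i = P_i ⊕ S_i.
C0: S = E(K, 0x4) = 0x1; 0x6 ⊕ 0x1 = 0x7.
C1: S = E(K, 0x1) = 0xE; 0x1 ⊕ 0xE = 0xF.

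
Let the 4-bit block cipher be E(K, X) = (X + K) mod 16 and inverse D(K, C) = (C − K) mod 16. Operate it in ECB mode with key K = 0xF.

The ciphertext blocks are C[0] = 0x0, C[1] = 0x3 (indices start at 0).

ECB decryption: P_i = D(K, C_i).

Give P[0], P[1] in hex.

P[0]: D(K, 0x0) = 0x1.
P[1]: D(K, 0x3) = 0x4.

P[0] = 0x1, P[1] = 0x4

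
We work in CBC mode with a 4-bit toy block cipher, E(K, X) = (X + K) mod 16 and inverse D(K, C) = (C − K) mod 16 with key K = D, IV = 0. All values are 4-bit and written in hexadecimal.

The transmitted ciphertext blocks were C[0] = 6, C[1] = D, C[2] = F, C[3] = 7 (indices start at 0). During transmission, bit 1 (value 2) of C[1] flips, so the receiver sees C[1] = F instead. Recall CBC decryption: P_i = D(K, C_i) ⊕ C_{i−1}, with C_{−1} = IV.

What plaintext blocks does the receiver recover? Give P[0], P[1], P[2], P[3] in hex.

P[0] = 9, P[1] = 4, P[2] = D, P[3] = 5

Only C[1] changed, to F. In CBC, a change in C_i garbles P_i and flips the same bit in P_{i+1}. Decrypting the received ciphertext:
P[0]: D(K, 6) = 9; 9 ⊕ 0 = 9.
P[1]: D(K, F) = 2; 2 ⊕ 6 = 4.
P[2]: D(K, F) = 2; 2 ⊕ F = D.
P[3]: D(K, 7) = A; A ⊕ F = 5.
Blocks that differ from the original plaintext: P[1], P[2].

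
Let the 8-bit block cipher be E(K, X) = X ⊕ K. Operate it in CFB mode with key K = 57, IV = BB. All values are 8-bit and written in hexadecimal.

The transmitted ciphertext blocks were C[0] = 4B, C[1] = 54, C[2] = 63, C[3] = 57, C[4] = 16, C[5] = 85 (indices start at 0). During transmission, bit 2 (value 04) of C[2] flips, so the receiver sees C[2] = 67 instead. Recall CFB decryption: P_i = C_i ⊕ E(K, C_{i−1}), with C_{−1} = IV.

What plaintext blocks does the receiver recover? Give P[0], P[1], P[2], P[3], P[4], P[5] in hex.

Only C[2] changed, to 67. In CFB, a change in C_i flips the same bit in P_i and garbles P_{i+1}. Decrypting the received ciphertext:
P[0]: E(K, BB) = EC; 4B ⊕ EC = A7.
P[1]: E(K, 4B) = 1C; 54 ⊕ 1C = 48.
P[2]: E(K, 54) = 03; 67 ⊕ 03 = 64.
P[3]: E(K, 67) = 30; 57 ⊕ 30 = 67.
P[4]: E(K, 57) = 00; 16 ⊕ 00 = 16.
P[5]: E(K, 16) = 41; 85 ⊕ 41 = C4.
Blocks that differ from the original plaintext: P[2], P[3].

P[0] = A7, P[1] = 48, P[2] = 64, P[3] = 67, P[4] = 16, P[5] = C4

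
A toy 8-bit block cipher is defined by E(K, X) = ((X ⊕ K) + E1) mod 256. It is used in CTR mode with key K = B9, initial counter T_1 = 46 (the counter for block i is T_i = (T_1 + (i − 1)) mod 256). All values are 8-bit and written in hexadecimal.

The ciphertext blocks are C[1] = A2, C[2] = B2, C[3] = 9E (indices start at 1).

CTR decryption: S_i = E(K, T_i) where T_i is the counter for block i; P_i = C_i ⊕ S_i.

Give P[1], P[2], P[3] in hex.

P[1]: T = 46, S = E(K, T) = E0; A2 ⊕ E0 = 42.
P[2]: T = 47, S = E(K, T) = DF; B2 ⊕ DF = 6D.
P[3]: T = 48, S = E(K, T) = D2; 9E ⊕ D2 = 4C.

P[1] = 42, P[2] = 6D, P[3] = 4C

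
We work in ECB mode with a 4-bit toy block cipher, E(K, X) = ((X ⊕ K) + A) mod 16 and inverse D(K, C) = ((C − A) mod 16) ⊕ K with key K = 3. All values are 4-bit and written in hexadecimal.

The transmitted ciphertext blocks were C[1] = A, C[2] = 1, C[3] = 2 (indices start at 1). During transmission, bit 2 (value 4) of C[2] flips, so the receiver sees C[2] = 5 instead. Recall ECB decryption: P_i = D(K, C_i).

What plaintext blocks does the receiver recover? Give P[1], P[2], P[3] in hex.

P[1] = 3, P[2] = 8, P[3] = B

Only C[2] changed, to 5. In ECB, a change in C_i affects only P_i. Decrypting the received ciphertext:
P[1]: D(K, A) = 3.
P[2]: D(K, 5) = 8.
P[3]: D(K, 2) = B.
Blocks that differ from the original plaintext: P[2].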